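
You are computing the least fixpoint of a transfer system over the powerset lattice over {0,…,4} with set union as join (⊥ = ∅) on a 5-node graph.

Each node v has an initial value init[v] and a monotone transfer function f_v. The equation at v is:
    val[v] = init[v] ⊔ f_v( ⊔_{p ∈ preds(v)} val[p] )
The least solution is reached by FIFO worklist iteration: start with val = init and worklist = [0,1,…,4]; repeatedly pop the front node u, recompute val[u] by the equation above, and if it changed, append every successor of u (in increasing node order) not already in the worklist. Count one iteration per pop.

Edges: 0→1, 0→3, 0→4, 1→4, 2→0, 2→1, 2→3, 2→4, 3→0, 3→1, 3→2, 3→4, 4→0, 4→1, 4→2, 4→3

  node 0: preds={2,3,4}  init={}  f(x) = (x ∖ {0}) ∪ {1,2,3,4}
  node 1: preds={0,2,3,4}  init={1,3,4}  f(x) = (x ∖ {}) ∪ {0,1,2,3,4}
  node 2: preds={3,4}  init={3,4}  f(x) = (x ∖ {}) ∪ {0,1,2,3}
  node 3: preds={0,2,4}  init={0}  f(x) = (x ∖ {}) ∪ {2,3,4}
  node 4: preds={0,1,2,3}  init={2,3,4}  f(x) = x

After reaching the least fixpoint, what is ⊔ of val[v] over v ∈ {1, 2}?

{0,1,2,3,4}

Trace (9 dequeues):
  [1] u=0 | in {0,2,3,4} | out {1,2,3,4} | prev {} | push {}
  [2] u=1 | in {0,1,2,3,4} | out {0,1,2,3,4} | prev {1,3,4} | push {}
  [3] u=2 | in {0,2,3,4} | out {0,1,2,3,4} | prev {3,4} | push {0,1}
  [4] u=3 | in {0,1,2,3,4} | out {0,1,2,3,4} | prev {0} | push {2}
  [5] u=4 | in {0,1,2,3,4} | out {0,1,2,3,4} | prev {2,3,4} | push {3}
  [6] u=0 | in {0,1,2,3,4} | out {1,2,3,4} | ==
  [7] u=1 | in {0,1,2,3,4} | out {0,1,2,3,4} | ==
  [8] u=2 | in {0,1,2,3,4} | out {0,1,2,3,4} | ==
  [9] u=3 | in {0,1,2,3,4} | out {0,1,2,3,4} | ==

Converged values:
  [0] {1,2,3,4}
  [1] {0,1,2,3,4}
  [2] {0,1,2,3,4}
  [3] {0,1,2,3,4}
  [4] {0,1,2,3,4}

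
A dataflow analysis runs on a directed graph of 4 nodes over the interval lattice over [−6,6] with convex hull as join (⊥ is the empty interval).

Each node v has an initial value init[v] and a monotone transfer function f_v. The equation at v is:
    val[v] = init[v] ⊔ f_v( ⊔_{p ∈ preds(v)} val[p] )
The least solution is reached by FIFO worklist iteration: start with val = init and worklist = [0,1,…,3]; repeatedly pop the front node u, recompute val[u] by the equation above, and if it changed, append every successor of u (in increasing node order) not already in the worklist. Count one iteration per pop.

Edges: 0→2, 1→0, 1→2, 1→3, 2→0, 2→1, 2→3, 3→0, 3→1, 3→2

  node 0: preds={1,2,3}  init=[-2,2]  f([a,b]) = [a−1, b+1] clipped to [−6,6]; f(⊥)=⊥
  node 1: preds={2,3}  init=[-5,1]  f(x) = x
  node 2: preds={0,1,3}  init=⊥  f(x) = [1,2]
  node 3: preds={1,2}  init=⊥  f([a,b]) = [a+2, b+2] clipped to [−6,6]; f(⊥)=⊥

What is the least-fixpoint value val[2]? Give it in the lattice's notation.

[1,2]

Iteration log — 14 steps:
  step 1. node 0  ⊔preds=[-5,1]  new=[-6,2]  old=[-2,2]  +wl: 
  step 2. node 1  ⊔preds=⊥  new=[-5,1]  stable
  step 3. node 2  ⊔preds=[-6,2]  new=[1,2]  old=⊥  +wl: 0,1
  step 4. node 3  ⊔preds=[-5,2]  new=[-3,4]  old=⊥  +wl: 2
  step 5. node 0  ⊔preds=[-5,4]  new=[-6,5]  old=[-6,2]  +wl: 
  step 6. node 1  ⊔preds=[-3,4]  new=[-5,4]  old=[-5,1]  +wl: 0,3
  step 7. node 2  ⊔preds=[-6,5]  new=[1,2]  stable
  step 8. node 0  ⊔preds=[-5,4]  new=[-6,5]  stable
  step 9. node 3  ⊔preds=[-5,4]  new=[-3,6]  old=[-3,4]  +wl: 0,1,2
  step 10. node 0  ⊔preds=[-5,6]  new=[-6,6]  old=[-6,5]  +wl: 
  step 11. node 1  ⊔preds=[-3,6]  new=[-5,6]  old=[-5,4]  +wl: 0,3
  step 12. node 2  ⊔preds=[-6,6]  new=[1,2]  stable
  step 13. node 0  ⊔preds=[-5,6]  new=[-6,6]  stable
  step 14. node 3  ⊔preds=[-5,6]  new=[-3,6]  stable

Least fixpoint reached:
  node 0: [-6,6]
  node 1: [-5,6]
  node 2: [1,2]
  node 3: [-3,6]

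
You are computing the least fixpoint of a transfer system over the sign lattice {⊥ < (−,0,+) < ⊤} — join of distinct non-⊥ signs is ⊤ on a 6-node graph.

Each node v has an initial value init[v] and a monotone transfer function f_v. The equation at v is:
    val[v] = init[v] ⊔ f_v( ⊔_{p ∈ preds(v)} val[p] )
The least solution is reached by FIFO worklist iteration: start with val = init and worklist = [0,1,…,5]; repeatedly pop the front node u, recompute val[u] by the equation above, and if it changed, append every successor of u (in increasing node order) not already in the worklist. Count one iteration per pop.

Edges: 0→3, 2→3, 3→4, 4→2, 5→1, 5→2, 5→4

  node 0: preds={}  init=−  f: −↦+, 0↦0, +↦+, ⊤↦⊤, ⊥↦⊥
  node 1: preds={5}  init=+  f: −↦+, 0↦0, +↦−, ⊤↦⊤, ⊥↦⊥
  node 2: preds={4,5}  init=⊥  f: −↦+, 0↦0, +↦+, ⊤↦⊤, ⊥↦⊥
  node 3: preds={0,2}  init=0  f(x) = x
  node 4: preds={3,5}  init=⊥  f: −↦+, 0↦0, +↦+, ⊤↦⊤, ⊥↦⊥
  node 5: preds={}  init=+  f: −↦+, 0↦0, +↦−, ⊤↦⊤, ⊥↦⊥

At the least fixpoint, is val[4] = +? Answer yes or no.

no

Iteration log — 8 steps:
  step 1. node 0  ⊔preds=⊥  new=−  stable
  step 2. node 1  ⊔preds=+  new=⊤  old=+  +wl: 
  step 3. node 2  ⊔preds=+  new=+  old=⊥  +wl: 
  step 4. node 3  ⊔preds=⊤  new=⊤  old=0  +wl: 
  step 5. node 4  ⊔preds=⊤  new=⊤  old=⊥  +wl: 2
  step 6. node 5  ⊔preds=⊥  new=+  stable
  step 7. node 2  ⊔preds=⊤  new=⊤  old=+  +wl: 3
  step 8. node 3  ⊔preds=⊤  new=⊤  stable

Least fixpoint reached:
  node 0: −
  node 1: ⊤
  node 2: ⊤
  node 3: ⊤
  node 4: ⊤
  node 5: +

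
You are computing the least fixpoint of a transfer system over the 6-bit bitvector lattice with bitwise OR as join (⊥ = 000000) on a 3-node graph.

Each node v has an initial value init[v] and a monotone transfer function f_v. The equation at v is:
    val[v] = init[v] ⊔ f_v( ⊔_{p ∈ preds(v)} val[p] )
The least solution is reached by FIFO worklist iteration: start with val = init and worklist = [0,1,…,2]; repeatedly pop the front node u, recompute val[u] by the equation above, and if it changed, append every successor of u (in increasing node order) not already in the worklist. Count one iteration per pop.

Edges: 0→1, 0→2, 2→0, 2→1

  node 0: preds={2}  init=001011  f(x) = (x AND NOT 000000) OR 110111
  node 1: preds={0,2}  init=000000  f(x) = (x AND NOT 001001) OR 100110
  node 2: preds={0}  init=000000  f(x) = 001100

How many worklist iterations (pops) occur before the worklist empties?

5

Trace (5 dequeues):
  [1] u=0 | in 000000 | out 111111 | prev 001011 | push {}
  [2] u=1 | in 111111 | out 110110 | prev 000000 | push {}
  [3] u=2 | in 111111 | out 001100 | prev 000000 | push {0,1}
  [4] u=0 | in 001100 | out 111111 | ==
  [5] u=1 | in 111111 | out 110110 | ==

Converged values:
  [0] 111111
  [1] 110110
  [2] 001100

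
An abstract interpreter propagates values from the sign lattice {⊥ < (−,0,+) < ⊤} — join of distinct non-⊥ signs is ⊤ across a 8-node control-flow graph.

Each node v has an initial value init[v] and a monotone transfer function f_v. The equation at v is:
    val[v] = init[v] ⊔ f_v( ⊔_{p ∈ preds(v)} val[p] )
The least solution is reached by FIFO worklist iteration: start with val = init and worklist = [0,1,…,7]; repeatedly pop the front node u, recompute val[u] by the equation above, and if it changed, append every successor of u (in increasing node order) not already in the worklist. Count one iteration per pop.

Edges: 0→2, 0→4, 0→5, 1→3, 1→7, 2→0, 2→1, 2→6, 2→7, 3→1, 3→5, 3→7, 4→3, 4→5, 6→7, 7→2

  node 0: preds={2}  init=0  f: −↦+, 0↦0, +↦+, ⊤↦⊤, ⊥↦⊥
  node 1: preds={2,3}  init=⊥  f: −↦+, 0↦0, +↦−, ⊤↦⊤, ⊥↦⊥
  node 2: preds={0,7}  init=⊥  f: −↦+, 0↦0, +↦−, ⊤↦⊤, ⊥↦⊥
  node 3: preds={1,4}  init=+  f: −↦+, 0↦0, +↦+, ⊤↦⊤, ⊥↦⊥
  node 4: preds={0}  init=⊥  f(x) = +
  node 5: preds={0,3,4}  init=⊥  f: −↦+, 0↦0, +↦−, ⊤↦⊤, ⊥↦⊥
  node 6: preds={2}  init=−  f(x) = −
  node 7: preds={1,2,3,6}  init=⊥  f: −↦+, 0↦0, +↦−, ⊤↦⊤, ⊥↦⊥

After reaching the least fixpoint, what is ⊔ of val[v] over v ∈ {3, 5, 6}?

⊤

Worklist (20 pops):
  #1 pop 0: in=⊥ → 0 (no change)
  #2 pop 1: in=+ → − (was ⊥); enqueue []
  #3 pop 2: in=0 → 0 (was ⊥); enqueue [0,1]
  #4 pop 3: in=− → + (no change)
  #5 pop 4: in=0 → + (was ⊥); enqueue [3]
  #6 pop 5: in=⊤ → ⊤ (was ⊥); enqueue []
  #7 pop 6: in=0 → − (no change)
  #8 pop 7: in=⊤ → ⊤ (was ⊥); enqueue [2]
  #9 pop 0: in=0 → 0 (no change)
  #10 pop 1: in=⊤ → ⊤ (was −); enqueue [7]
  #11 pop 3: in=⊤ → ⊤ (was +); enqueue [1,5]
  #12 pop 2: in=⊤ → ⊤ (was 0); enqueue [0,6]
  #13 pop 7: in=⊤ → ⊤ (no change)
  #14 pop 1: in=⊤ → ⊤ (no change)
  #15 pop 5: in=⊤ → ⊤ (no change)
  #16 pop 0: in=⊤ → ⊤ (was 0); enqueue [2,4,5]
  #17 pop 6: in=⊤ → − (no change)
  #18 pop 2: in=⊤ → ⊤ (no change)
  #19 pop 4: in=⊤ → + (no change)
  #20 pop 5: in=⊤ → ⊤ (no change)

Fixpoint:
  val[0] = ⊤
  val[1] = ⊤
  val[2] = ⊤
  val[3] = ⊤
  val[4] = +
  val[5] = ⊤
  val[6] = −
  val[7] = ⊤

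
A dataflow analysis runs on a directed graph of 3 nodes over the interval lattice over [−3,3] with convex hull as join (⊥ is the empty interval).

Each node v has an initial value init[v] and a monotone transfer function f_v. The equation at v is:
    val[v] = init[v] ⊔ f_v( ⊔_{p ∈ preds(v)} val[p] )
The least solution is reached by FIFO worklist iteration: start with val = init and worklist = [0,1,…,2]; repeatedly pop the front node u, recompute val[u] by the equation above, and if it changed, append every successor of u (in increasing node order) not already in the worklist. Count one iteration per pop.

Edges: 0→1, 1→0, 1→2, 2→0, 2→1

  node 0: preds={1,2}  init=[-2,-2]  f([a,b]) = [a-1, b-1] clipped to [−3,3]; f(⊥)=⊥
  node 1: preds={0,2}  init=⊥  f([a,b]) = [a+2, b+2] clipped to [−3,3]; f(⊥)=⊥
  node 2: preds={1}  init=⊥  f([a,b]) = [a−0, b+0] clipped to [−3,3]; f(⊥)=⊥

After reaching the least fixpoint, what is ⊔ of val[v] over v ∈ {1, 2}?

Iteration log — 12 steps:
  step 1. node 0  ⊔preds=⊥  new=[-2,-2]  stable
  step 2. node 1  ⊔preds=[-2,-2]  new=[0,0]  old=⊥  +wl: 0
  step 3. node 2  ⊔preds=[0,0]  new=[0,0]  old=⊥  +wl: 1
  step 4. node 0  ⊔preds=[0,0]  new=[-2,-1]  old=[-2,-2]  +wl: 
  step 5. node 1  ⊔preds=[-2,0]  new=[0,2]  old=[0,0]  +wl: 0,2
  step 6. node 0  ⊔preds=[0,2]  new=[-2,1]  old=[-2,-1]  +wl: 1
  step 7. node 2  ⊔preds=[0,2]  new=[0,2]  old=[0,0]  +wl: 0
  step 8. node 1  ⊔preds=[-2,2]  new=[0,3]  old=[0,2]  +wl: 2
  step 9. node 0  ⊔preds=[0,3]  new=[-2,2]  old=[-2,1]  +wl: 1
  step 10. node 2  ⊔preds=[0,3]  new=[0,3]  old=[0,2]  +wl: 0
  step 11. node 1  ⊔preds=[-2,3]  new=[0,3]  stable
  step 12. node 0  ⊔preds=[0,3]  new=[-2,2]  stable

Least fixpoint reached:
  node 0: [-2,2]
  node 1: [0,3]
  node 2: [0,3]

[0,3]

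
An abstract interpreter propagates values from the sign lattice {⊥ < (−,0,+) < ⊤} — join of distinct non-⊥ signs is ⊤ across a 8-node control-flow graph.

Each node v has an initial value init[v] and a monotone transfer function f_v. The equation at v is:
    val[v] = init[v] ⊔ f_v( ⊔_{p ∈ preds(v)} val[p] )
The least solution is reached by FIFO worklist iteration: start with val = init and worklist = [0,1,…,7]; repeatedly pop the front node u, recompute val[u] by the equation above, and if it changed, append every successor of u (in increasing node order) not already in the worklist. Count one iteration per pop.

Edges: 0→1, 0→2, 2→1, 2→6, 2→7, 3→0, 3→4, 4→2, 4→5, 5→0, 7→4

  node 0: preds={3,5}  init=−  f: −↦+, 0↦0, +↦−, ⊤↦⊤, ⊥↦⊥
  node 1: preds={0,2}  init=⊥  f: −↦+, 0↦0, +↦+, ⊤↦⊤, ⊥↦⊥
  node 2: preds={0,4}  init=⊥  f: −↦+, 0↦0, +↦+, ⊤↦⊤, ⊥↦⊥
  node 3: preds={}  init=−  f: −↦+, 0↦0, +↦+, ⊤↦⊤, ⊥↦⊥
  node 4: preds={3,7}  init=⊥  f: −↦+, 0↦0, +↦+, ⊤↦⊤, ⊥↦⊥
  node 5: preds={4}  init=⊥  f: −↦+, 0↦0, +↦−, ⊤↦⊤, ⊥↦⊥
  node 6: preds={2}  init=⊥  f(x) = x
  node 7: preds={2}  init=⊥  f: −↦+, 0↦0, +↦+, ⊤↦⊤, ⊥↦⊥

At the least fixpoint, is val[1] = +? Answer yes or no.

no

Trace (15 dequeues):
  [1] u=0 | in − | out ⊤ | prev − | push {}
  [2] u=1 | in ⊤ | out ⊤ | prev ⊥ | push {}
  [3] u=2 | in ⊤ | out ⊤ | prev ⊥ | push {1}
  [4] u=3 | in ⊥ | out − | ==
  [5] u=4 | in − | out + | prev ⊥ | push {2}
  [6] u=5 | in + | out − | prev ⊥ | push {0}
  [7] u=6 | in ⊤ | out ⊤ | prev ⊥ | push {}
  [8] u=7 | in ⊤ | out ⊤ | prev ⊥ | push {4}
  [9] u=1 | in ⊤ | out ⊤ | ==
  [10] u=2 | in ⊤ | out ⊤ | ==
  [11] u=0 | in − | out ⊤ | ==
  [12] u=4 | in ⊤ | out ⊤ | prev + | push {2,5}
  [13] u=2 | in ⊤ | out ⊤ | ==
  [14] u=5 | in ⊤ | out ⊤ | prev − | push {0}
  [15] u=0 | in ⊤ | out ⊤ | ==

Converged values:
  [0] ⊤
  [1] ⊤
  [2] ⊤
  [3] −
  [4] ⊤
  [5] ⊤
  [6] ⊤
  [7] ⊤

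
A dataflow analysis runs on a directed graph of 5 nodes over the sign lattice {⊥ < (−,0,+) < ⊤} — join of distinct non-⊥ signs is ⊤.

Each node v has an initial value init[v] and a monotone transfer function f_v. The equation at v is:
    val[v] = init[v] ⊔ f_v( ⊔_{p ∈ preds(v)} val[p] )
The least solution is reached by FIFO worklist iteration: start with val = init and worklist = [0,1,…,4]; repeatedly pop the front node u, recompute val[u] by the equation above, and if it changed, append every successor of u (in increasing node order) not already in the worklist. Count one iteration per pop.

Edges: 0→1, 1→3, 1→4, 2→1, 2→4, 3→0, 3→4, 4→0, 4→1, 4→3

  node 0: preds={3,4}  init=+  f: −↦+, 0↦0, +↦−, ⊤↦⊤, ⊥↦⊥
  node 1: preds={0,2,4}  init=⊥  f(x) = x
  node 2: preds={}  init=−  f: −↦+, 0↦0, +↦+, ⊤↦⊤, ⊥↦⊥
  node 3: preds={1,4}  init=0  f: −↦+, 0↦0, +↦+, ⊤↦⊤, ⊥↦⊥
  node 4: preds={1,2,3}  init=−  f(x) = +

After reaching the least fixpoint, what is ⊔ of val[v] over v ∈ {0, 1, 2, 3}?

Iteration log — 8 steps:
  step 1. node 0  ⊔preds=⊤  new=⊤  old=+  +wl: 
  step 2. node 1  ⊔preds=⊤  new=⊤  old=⊥  +wl: 
  step 3. node 2  ⊔preds=⊥  new=−  stable
  step 4. node 3  ⊔preds=⊤  new=⊤  old=0  +wl: 0
  step 5. node 4  ⊔preds=⊤  new=⊤  old=−  +wl: 1,3
  step 6. node 0  ⊔preds=⊤  new=⊤  stable
  step 7. node 1  ⊔preds=⊤  new=⊤  stable
  step 8. node 3  ⊔preds=⊤  new=⊤  stable

Least fixpoint reached:
  node 0: ⊤
  node 1: ⊤
  node 2: −
  node 3: ⊤
  node 4: ⊤

⊤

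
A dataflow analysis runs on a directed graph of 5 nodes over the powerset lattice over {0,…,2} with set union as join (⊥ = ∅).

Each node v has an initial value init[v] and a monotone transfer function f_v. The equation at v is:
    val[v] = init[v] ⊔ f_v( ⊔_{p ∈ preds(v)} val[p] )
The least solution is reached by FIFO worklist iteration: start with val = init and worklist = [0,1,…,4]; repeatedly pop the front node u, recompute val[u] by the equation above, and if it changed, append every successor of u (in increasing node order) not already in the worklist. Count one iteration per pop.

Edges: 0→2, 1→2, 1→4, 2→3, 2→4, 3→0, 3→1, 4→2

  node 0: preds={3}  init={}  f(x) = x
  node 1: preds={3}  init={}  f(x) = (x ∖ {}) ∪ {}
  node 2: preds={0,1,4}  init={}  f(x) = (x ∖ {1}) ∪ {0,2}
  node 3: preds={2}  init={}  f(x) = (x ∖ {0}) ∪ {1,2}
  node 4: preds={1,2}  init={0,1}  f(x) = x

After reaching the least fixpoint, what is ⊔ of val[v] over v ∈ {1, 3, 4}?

Trace (9 dequeues):
  [1] u=0 | in {} | out {} | ==
  [2] u=1 | in {} | out {} | ==
  [3] u=2 | in {0,1} | out {0,2} | prev {} | push {}
  [4] u=3 | in {0,2} | out {1,2} | prev {} | push {0,1}
  [5] u=4 | in {0,2} | out {0,1,2} | prev {0,1} | push {2}
  [6] u=0 | in {1,2} | out {1,2} | prev {} | push {}
  [7] u=1 | in {1,2} | out {1,2} | prev {} | push {4}
  [8] u=2 | in {0,1,2} | out {0,2} | ==
  [9] u=4 | in {0,1,2} | out {0,1,2} | ==

Converged values:
  [0] {1,2}
  [1] {1,2}
  [2] {0,2}
  [3] {1,2}
  [4] {0,1,2}

{0,1,2}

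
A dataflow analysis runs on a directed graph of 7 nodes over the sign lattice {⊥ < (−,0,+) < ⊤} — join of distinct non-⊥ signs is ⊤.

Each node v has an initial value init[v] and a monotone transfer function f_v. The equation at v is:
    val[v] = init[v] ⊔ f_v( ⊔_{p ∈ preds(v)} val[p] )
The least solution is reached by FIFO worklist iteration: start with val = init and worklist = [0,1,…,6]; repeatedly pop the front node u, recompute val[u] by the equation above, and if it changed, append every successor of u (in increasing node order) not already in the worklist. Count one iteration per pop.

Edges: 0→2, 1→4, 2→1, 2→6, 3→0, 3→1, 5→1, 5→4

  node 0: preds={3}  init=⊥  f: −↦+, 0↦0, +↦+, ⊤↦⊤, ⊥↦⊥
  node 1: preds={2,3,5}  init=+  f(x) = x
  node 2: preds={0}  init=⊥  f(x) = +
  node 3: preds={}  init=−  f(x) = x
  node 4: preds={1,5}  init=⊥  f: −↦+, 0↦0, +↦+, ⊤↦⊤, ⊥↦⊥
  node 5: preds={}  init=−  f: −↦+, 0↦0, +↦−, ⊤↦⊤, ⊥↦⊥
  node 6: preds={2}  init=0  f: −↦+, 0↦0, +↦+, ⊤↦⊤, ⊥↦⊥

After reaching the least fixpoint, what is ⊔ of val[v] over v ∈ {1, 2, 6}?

⊤

Iteration log — 8 steps:
  step 1. node 0  ⊔preds=−  new=+  old=⊥  +wl: 
  step 2. node 1  ⊔preds=−  new=⊤  old=+  +wl: 
  step 3. node 2  ⊔preds=+  new=+  old=⊥  +wl: 1
  step 4. node 3  ⊔preds=⊥  new=−  stable
  step 5. node 4  ⊔preds=⊤  new=⊤  old=⊥  +wl: 
  step 6. node 5  ⊔preds=⊥  new=−  stable
  step 7. node 6  ⊔preds=+  new=⊤  old=0  +wl: 
  step 8. node 1  ⊔preds=⊤  new=⊤  stable

Least fixpoint reached:
  node 0: +
  node 1: ⊤
  node 2: +
  node 3: −
  node 4: ⊤
  node 5: −
  node 6: ⊤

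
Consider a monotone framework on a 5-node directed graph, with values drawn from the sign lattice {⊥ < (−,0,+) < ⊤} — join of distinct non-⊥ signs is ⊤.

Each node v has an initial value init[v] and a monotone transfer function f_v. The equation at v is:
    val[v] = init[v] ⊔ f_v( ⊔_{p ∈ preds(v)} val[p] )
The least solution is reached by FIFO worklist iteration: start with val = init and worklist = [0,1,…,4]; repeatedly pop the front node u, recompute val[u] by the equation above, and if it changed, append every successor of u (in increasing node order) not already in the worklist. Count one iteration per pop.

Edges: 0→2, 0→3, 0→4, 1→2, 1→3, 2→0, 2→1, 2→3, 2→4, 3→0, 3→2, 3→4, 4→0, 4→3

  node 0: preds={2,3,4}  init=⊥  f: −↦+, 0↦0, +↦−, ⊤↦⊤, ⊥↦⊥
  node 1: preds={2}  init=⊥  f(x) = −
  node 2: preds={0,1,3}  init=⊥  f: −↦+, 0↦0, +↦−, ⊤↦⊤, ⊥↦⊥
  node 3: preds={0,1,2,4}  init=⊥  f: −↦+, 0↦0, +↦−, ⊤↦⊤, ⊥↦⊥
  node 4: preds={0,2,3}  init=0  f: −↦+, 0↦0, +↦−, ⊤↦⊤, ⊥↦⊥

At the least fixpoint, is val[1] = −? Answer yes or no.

yes

Worklist (10 pops):
  #1 pop 0: in=0 → 0 (was ⊥); enqueue []
  #2 pop 1: in=⊥ → − (was ⊥); enqueue []
  #3 pop 2: in=⊤ → ⊤ (was ⊥); enqueue [0,1]
  #4 pop 3: in=⊤ → ⊤ (was ⊥); enqueue [2]
  #5 pop 4: in=⊤ → ⊤ (was 0); enqueue [3]
  #6 pop 0: in=⊤ → ⊤ (was 0); enqueue [4]
  #7 pop 1: in=⊤ → − (no change)
  #8 pop 2: in=⊤ → ⊤ (no change)
  #9 pop 3: in=⊤ → ⊤ (no change)
  #10 pop 4: in=⊤ → ⊤ (no change)

Fixpoint:
  val[0] = ⊤
  val[1] = −
  val[2] = ⊤
  val[3] = ⊤
  val[4] = ⊤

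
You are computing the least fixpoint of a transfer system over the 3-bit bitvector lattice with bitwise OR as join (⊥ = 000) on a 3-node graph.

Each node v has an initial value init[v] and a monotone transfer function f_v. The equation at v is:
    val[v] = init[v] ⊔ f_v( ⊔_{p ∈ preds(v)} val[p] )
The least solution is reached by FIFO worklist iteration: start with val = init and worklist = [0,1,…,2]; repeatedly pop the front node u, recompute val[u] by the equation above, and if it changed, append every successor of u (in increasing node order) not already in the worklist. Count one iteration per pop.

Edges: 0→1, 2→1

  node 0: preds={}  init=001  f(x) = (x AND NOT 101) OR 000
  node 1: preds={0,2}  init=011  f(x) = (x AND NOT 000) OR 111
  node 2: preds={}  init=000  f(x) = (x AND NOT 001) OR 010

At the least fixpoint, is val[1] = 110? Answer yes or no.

Trace (4 dequeues):
  [1] u=0 | in 000 | out 001 | ==
  [2] u=1 | in 001 | out 111 | prev 011 | push {}
  [3] u=2 | in 000 | out 010 | prev 000 | push {1}
  [4] u=1 | in 011 | out 111 | ==

Converged values:
  [0] 001
  [1] 111
  [2] 010

no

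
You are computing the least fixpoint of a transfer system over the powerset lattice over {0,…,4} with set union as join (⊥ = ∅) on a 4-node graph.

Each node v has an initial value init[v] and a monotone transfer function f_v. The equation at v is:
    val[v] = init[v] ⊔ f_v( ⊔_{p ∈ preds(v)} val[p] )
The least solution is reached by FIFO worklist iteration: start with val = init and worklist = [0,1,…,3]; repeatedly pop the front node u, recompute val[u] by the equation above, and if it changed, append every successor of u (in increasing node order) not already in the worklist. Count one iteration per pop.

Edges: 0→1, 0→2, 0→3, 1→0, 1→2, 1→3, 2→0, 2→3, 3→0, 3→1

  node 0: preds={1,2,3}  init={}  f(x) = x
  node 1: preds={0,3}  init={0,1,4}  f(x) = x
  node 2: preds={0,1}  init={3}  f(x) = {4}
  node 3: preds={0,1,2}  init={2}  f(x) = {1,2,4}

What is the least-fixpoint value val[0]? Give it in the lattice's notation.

{0,1,2,3,4}

Worklist (6 pops):
  #1 pop 0: in={0,1,2,3,4} → {0,1,2,3,4} (was {}); enqueue []
  #2 pop 1: in={0,1,2,3,4} → {0,1,2,3,4} (was {0,1,4}); enqueue [0]
  #3 pop 2: in={0,1,2,3,4} → {3,4} (was {3}); enqueue []
  #4 pop 3: in={0,1,2,3,4} → {1,2,4} (was {2}); enqueue [1]
  #5 pop 0: in={0,1,2,3,4} → {0,1,2,3,4} (no change)
  #6 pop 1: in={0,1,2,3,4} → {0,1,2,3,4} (no change)

Fixpoint:
  val[0] = {0,1,2,3,4}
  val[1] = {0,1,2,3,4}
  val[2] = {3,4}
  val[3] = {1,2,4}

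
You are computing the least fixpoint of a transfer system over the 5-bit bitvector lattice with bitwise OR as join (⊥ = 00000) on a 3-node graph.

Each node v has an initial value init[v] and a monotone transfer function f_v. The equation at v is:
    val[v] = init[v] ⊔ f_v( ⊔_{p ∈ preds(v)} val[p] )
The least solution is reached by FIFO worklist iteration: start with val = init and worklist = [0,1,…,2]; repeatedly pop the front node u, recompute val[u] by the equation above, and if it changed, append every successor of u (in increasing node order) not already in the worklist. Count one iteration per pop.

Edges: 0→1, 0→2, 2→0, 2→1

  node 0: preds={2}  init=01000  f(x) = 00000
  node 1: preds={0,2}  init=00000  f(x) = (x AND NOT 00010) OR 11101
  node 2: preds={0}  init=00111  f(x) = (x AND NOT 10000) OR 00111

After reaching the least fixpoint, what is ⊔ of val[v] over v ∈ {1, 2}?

Worklist (5 pops):
  #1 pop 0: in=00111 → 01000 (no change)
  #2 pop 1: in=01111 → 11101 (was 00000); enqueue []
  #3 pop 2: in=01000 → 01111 (was 00111); enqueue [0,1]
  #4 pop 0: in=01111 → 01000 (no change)
  #5 pop 1: in=01111 → 11101 (no change)

Fixpoint:
  val[0] = 01000
  val[1] = 11101
  val[2] = 01111

11111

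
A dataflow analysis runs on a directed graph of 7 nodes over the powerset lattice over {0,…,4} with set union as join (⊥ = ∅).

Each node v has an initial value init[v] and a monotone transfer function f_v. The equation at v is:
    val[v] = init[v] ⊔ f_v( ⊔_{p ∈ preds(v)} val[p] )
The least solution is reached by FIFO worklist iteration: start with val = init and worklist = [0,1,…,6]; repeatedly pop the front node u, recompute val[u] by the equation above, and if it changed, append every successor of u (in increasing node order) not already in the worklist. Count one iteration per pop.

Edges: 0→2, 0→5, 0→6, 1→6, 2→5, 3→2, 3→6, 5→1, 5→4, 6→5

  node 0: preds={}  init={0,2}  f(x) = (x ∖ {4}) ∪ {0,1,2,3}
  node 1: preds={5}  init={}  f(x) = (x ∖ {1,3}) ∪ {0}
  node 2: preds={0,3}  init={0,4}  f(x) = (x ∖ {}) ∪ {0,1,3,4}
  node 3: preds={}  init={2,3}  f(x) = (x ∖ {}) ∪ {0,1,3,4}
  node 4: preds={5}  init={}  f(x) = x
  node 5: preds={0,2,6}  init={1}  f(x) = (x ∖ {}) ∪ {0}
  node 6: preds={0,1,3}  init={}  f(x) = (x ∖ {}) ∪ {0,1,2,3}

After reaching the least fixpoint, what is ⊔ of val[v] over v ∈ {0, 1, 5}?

{0,1,2,3,4}

Iteration log — 12 steps:
  step 1. node 0  ⊔preds={}  new={0,1,2,3}  old={0,2}  +wl: 
  step 2. node 1  ⊔preds={1}  new={0}  old={}  +wl: 
  step 3. node 2  ⊔preds={0,1,2,3}  new={0,1,2,3,4}  old={0,4}  +wl: 
  step 4. node 3  ⊔preds={}  new={0,1,2,3,4}  old={2,3}  +wl: 2
  step 5. node 4  ⊔preds={1}  new={1}  old={}  +wl: 
  step 6. node 5  ⊔preds={0,1,2,3,4}  new={0,1,2,3,4}  old={1}  +wl: 1,4
  step 7. node 6  ⊔preds={0,1,2,3,4}  new={0,1,2,3,4}  old={}  +wl: 5
  step 8. node 2  ⊔preds={0,1,2,3,4}  new={0,1,2,3,4}  stable
  step 9. node 1  ⊔preds={0,1,2,3,4}  new={0,2,4}  old={0}  +wl: 6
  step 10. node 4  ⊔preds={0,1,2,3,4}  new={0,1,2,3,4}  old={1}  +wl: 
  step 11. node 5  ⊔preds={0,1,2,3,4}  new={0,1,2,3,4}  stable
  step 12. node 6  ⊔preds={0,1,2,3,4}  new={0,1,2,3,4}  stable

Least fixpoint reached:
  node 0: {0,1,2,3}
  node 1: {0,2,4}
  node 2: {0,1,2,3,4}
  node 3: {0,1,2,3,4}
  node 4: {0,1,2,3,4}
  node 5: {0,1,2,3,4}
  node 6: {0,1,2,3,4}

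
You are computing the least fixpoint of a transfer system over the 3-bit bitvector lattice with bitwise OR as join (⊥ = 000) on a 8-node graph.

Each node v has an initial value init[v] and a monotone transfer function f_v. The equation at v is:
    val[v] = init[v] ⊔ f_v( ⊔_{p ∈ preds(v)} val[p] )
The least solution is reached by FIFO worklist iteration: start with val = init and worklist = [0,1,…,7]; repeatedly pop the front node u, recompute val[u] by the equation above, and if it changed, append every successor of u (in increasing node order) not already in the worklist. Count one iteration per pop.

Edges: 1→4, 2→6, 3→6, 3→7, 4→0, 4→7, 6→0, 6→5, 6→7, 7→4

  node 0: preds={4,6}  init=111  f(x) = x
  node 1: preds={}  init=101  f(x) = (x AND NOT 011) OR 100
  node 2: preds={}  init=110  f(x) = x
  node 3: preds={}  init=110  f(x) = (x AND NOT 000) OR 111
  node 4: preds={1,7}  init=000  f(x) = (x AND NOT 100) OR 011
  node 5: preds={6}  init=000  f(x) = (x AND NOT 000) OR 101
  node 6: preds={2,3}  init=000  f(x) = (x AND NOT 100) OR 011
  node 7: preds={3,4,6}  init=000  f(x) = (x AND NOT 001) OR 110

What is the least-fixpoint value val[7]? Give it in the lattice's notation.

Iteration log — 11 steps:
  step 1. node 0  ⊔preds=000  new=111  stable
  step 2. node 1  ⊔preds=000  new=101  stable
  step 3. node 2  ⊔preds=000  new=110  stable
  step 4. node 3  ⊔preds=000  new=111  old=110  +wl: 
  step 5. node 4  ⊔preds=101  new=011  old=000  +wl: 0
  step 6. node 5  ⊔preds=000  new=101  old=000  +wl: 
  step 7. node 6  ⊔preds=111  new=011  old=000  +wl: 5
  step 8. node 7  ⊔preds=111  new=110  old=000  +wl: 4
  step 9. node 0  ⊔preds=011  new=111  stable
  step 10. node 5  ⊔preds=011  new=111  old=101  +wl: 
  step 11. node 4  ⊔preds=111  new=011  stable

Least fixpoint reached:
  node 0: 111
  node 1: 101
  node 2: 110
  node 3: 111
  node 4: 011
  node 5: 111
  node 6: 011
  node 7: 110

110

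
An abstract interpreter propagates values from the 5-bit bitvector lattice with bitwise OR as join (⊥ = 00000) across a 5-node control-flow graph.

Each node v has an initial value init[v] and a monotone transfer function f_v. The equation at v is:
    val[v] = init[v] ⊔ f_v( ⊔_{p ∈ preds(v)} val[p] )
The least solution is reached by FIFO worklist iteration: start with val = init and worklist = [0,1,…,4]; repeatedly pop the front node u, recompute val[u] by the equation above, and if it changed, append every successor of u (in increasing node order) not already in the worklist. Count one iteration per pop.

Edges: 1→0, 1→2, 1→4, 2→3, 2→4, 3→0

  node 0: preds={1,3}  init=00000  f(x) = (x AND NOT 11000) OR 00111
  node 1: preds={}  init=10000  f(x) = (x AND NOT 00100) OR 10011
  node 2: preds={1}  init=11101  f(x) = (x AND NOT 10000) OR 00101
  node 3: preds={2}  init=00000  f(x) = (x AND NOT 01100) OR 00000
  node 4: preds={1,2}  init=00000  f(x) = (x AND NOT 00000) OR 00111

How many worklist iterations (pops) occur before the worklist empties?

6

Worklist (6 pops):
  #1 pop 0: in=10000 → 00111 (was 00000); enqueue []
  #2 pop 1: in=00000 → 10011 (was 10000); enqueue [0]
  #3 pop 2: in=10011 → 11111 (was 11101); enqueue []
  #4 pop 3: in=11111 → 10011 (was 00000); enqueue []
  #5 pop 4: in=11111 → 11111 (was 00000); enqueue []
  #6 pop 0: in=10011 → 00111 (no change)

Fixpoint:
  val[0] = 00111
  val[1] = 10011
  val[2] = 11111
  val[3] = 10011
  val[4] = 11111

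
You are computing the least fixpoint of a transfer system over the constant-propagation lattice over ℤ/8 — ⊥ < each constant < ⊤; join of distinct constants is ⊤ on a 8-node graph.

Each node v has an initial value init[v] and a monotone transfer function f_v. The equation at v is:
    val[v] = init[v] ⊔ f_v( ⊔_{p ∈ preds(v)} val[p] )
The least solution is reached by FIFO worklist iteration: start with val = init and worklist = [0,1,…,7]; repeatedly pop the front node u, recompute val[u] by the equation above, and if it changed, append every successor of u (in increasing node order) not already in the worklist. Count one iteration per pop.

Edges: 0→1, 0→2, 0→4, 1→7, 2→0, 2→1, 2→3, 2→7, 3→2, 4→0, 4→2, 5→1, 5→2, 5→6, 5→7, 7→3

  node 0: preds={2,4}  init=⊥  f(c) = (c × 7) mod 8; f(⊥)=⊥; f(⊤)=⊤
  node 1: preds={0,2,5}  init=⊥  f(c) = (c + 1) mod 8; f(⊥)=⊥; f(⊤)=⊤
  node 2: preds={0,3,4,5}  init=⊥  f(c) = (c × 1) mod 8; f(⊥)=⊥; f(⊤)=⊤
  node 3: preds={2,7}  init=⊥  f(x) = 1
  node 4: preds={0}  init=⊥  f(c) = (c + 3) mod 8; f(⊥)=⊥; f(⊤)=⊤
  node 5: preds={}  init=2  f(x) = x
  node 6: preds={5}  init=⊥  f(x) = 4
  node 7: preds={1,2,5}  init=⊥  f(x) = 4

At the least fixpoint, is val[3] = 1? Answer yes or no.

Iteration log — 20 steps:
  step 1. node 0  ⊔preds=⊥  new=⊥  stable
  step 2. node 1  ⊔preds=2  new=3  old=⊥  +wl: 
  step 3. node 2  ⊔preds=2  new=2  old=⊥  +wl: 0,1
  step 4. node 3  ⊔preds=2  new=1  old=⊥  +wl: 2
  step 5. node 4  ⊔preds=⊥  new=⊥  stable
  step 6. node 5  ⊔preds=⊥  new=2  stable
  step 7. node 6  ⊔preds=2  new=4  old=⊥  +wl: 
  step 8. node 7  ⊔preds=⊤  new=4  old=⊥  +wl: 3
  step 9. node 0  ⊔preds=2  new=6  old=⊥  +wl: 4
  step 10. node 1  ⊔preds=⊤  new=⊤  old=3  +wl: 7
  step 11. node 2  ⊔preds=⊤  new=⊤  old=2  +wl: 0,1
  step 12. node 3  ⊔preds=⊤  new=1  stable
  step 13. node 4  ⊔preds=6  new=1  old=⊥  +wl: 2
  step 14. node 7  ⊔preds=⊤  new=4  stable
  step 15. node 0  ⊔preds=⊤  new=⊤  old=6  +wl: 4
  step 16. node 1  ⊔preds=⊤  new=⊤  stable
  step 17. node 2  ⊔preds=⊤  new=⊤  stable
  step 18. node 4  ⊔preds=⊤  new=⊤  old=1  +wl: 0,2
  step 19. node 0  ⊔preds=⊤  new=⊤  stable
  step 20. node 2  ⊔preds=⊤  new=⊤  stable

Least fixpoint reached:
  node 0: ⊤
  node 1: ⊤
  node 2: ⊤
  node 3: 1
  node 4: ⊤
  node 5: 2
  node 6: 4
  node 7: 4

yes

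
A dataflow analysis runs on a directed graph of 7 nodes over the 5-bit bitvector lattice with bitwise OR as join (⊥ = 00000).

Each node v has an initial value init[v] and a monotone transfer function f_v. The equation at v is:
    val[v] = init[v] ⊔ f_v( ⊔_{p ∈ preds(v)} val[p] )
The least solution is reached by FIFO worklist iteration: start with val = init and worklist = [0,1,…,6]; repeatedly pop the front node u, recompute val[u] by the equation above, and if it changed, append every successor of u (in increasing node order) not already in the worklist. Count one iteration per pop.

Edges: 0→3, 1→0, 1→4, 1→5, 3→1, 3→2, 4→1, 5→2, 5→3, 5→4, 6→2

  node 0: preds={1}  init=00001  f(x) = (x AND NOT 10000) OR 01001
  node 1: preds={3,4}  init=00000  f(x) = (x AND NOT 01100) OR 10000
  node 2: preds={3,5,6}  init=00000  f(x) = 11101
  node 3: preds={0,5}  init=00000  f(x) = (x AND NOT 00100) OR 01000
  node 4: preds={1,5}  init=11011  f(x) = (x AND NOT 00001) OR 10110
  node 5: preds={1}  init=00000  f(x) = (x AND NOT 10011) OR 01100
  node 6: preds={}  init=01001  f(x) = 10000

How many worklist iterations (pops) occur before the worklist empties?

Iteration log — 14 steps:
  step 1. node 0  ⊔preds=00000  new=01001  old=00001  +wl: 
  step 2. node 1  ⊔preds=11011  new=10011  old=00000  +wl: 0
  step 3. node 2  ⊔preds=01001  new=11101  old=00000  +wl: 
  step 4. node 3  ⊔preds=01001  new=01001  old=00000  +wl: 1,2
  step 5. node 4  ⊔preds=10011  new=11111  old=11011  +wl: 
  step 6. node 5  ⊔preds=10011  new=01100  old=00000  +wl: 3,4
  step 7. node 6  ⊔preds=00000  new=11001  old=01001  +wl: 
  step 8. node 0  ⊔preds=10011  new=01011  old=01001  +wl: 
  step 9. node 1  ⊔preds=11111  new=10011  stable
  step 10. node 2  ⊔preds=11101  new=11101  stable
  step 11. node 3  ⊔preds=01111  new=01011  old=01001  +wl: 1,2
  step 12. node 4  ⊔preds=11111  new=11111  stable
  step 13. node 1  ⊔preds=11111  new=10011  stable
  step 14. node 2  ⊔preds=11111  new=11101  stable

Least fixpoint reached:
  node 0: 01011
  node 1: 10011
  node 2: 11101
  node 3: 01011
  node 4: 11111
  node 5: 01100
  node 6: 11001

14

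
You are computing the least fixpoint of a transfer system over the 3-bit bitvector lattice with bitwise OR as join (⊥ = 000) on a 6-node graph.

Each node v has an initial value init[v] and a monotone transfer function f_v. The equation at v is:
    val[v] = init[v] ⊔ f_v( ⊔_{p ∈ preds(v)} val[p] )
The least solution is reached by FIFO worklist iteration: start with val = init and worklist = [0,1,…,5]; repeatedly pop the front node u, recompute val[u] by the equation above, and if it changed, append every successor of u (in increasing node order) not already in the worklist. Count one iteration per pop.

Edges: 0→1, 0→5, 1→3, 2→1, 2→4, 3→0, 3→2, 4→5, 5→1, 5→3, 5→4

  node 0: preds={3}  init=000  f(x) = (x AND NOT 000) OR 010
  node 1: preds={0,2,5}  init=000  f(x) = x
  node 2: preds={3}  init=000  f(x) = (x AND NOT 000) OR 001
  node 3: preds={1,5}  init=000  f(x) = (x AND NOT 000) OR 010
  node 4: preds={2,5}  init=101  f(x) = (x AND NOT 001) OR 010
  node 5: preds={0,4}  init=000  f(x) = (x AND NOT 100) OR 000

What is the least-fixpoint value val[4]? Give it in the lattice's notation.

Iteration log — 16 steps:
  step 1. node 0  ⊔preds=000  new=010  old=000  +wl: 
  step 2. node 1  ⊔preds=010  new=010  old=000  +wl: 
  step 3. node 2  ⊔preds=000  new=001  old=000  +wl: 1
  step 4. node 3  ⊔preds=010  new=010  old=000  +wl: 0,2
  step 5. node 4  ⊔preds=001  new=111  old=101  +wl: 
  step 6. node 5  ⊔preds=111  new=011  old=000  +wl: 3,4
  step 7. node 1  ⊔preds=011  new=011  old=010  +wl: 
  step 8. node 0  ⊔preds=010  new=010  stable
  step 9. node 2  ⊔preds=010  new=011  old=001  +wl: 1
  step 10. node 3  ⊔preds=011  new=011  old=010  +wl: 0,2
  step 11. node 4  ⊔preds=011  new=111  stable
  step 12. node 1  ⊔preds=011  new=011  stable
  step 13. node 0  ⊔preds=011  new=011  old=010  +wl: 1,5
  step 14. node 2  ⊔preds=011  new=011  stable
  step 15. node 1  ⊔preds=011  new=011  stable
  step 16. node 5  ⊔preds=111  new=011  stable

Least fixpoint reached:
  node 0: 011
  node 1: 011
  node 2: 011
  node 3: 011
  node 4: 111
  node 5: 011

111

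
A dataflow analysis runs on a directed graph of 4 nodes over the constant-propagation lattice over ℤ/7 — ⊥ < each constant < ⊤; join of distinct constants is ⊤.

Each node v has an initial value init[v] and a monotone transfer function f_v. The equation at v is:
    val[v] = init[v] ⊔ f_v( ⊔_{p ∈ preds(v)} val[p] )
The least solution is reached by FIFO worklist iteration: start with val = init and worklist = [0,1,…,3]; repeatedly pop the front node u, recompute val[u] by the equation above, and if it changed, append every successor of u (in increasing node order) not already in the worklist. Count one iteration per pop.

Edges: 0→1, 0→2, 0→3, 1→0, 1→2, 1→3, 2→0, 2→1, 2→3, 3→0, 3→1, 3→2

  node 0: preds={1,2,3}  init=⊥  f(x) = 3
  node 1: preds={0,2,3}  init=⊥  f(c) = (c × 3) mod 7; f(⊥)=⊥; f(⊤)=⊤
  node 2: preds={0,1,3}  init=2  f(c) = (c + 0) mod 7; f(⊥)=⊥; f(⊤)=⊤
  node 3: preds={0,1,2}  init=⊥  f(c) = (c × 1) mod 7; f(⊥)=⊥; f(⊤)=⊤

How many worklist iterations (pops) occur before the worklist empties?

7

Iteration log — 7 steps:
  step 1. node 0  ⊔preds=2  new=3  old=⊥  +wl: 
  step 2. node 1  ⊔preds=⊤  new=⊤  old=⊥  +wl: 0
  step 3. node 2  ⊔preds=⊤  new=⊤  old=2  +wl: 1
  step 4. node 3  ⊔preds=⊤  new=⊤  old=⊥  +wl: 2
  step 5. node 0  ⊔preds=⊤  new=3  stable
  step 6. node 1  ⊔preds=⊤  new=⊤  stable
  step 7. node 2  ⊔preds=⊤  new=⊤  stable

Least fixpoint reached:
  node 0: 3
  node 1: ⊤
  node 2: ⊤
  node 3: ⊤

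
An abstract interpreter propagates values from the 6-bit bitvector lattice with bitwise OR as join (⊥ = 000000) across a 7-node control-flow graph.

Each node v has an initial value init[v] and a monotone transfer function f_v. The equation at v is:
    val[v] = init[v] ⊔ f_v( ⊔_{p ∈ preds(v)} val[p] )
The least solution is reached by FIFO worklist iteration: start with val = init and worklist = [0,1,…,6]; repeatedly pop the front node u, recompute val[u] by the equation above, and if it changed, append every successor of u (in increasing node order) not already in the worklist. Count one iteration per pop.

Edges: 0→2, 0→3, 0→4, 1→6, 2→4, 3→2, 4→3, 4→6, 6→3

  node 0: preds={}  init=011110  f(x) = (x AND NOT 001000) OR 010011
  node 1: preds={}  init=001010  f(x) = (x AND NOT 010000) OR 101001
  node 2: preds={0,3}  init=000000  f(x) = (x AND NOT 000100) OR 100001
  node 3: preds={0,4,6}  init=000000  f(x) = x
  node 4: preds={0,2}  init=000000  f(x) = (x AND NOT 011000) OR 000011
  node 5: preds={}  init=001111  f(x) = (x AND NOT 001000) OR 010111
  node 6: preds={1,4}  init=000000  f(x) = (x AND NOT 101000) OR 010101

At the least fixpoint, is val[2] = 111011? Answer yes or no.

Iteration log — 10 steps:
  step 1. node 0  ⊔preds=000000  new=011111  old=011110  +wl: 
  step 2. node 1  ⊔preds=000000  new=101011  old=001010  +wl: 
  step 3. node 2  ⊔preds=011111  new=111011  old=000000  +wl: 
  step 4. node 3  ⊔preds=011111  new=011111  old=000000  +wl: 2
  step 5. node 4  ⊔preds=111111  new=100111  old=000000  +wl: 3
  step 6. node 5  ⊔preds=000000  new=011111  old=001111  +wl: 
  step 7. node 6  ⊔preds=101111  new=010111  old=000000  +wl: 
  step 8. node 2  ⊔preds=011111  new=111011  stable
  step 9. node 3  ⊔preds=111111  new=111111  old=011111  +wl: 2
  step 10. node 2  ⊔preds=111111  new=111011  stable

Least fixpoint reached:
  node 0: 011111
  node 1: 101011
  node 2: 111011
  node 3: 111111
  node 4: 100111
  node 5: 011111
  node 6: 010111

yes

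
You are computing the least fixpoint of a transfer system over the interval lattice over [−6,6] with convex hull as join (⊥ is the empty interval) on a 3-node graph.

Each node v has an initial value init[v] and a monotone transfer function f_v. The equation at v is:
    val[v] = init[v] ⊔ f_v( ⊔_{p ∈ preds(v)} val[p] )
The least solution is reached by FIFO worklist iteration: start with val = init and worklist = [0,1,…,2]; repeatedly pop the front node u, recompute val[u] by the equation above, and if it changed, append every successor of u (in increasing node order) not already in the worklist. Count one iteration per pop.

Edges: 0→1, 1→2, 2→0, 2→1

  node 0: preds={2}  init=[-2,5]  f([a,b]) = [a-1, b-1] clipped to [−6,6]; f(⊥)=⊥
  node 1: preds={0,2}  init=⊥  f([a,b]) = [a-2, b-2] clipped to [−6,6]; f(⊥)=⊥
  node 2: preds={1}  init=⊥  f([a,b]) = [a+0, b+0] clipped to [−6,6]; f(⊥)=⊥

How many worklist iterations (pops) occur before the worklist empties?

Iteration log — 8 steps:
  step 1. node 0  ⊔preds=⊥  new=[-2,5]  stable
  step 2. node 1  ⊔preds=[-2,5]  new=[-4,3]  old=⊥  +wl: 
  step 3. node 2  ⊔preds=[-4,3]  new=[-4,3]  old=⊥  +wl: 0,1
  step 4. node 0  ⊔preds=[-4,3]  new=[-5,5]  old=[-2,5]  +wl: 
  step 5. node 1  ⊔preds=[-5,5]  new=[-6,3]  old=[-4,3]  +wl: 2
  step 6. node 2  ⊔preds=[-6,3]  new=[-6,3]  old=[-4,3]  +wl: 0,1
  step 7. node 0  ⊔preds=[-6,3]  new=[-6,5]  old=[-5,5]  +wl: 
  step 8. node 1  ⊔preds=[-6,5]  new=[-6,3]  stable

Least fixpoint reached:
  node 0: [-6,5]
  node 1: [-6,3]
  node 2: [-6,3]

8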